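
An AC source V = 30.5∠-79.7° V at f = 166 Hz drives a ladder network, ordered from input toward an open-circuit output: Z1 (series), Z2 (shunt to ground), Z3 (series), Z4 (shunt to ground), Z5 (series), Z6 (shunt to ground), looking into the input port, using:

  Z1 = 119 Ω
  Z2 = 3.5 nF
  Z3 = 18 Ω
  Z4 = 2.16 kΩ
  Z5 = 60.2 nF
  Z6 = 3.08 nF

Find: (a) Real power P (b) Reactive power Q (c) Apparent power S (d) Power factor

Step 1 — Angular frequency: ω = 2π·f = 2π·166 = 1043 rad/s.
Step 2 — Component impedances:
  Z1: Z = R = 119 Ω
  Z2: Z = 1/(jωC) = -j/(ω·C) = 0 - j2.739e+05 Ω
  Z3: Z = R = 18 Ω
  Z4: Z = R = 2160 Ω
  Z5: Z = 1/(jωC) = -j/(ω·C) = 0 - j1.593e+04 Ω
  Z6: Z = 1/(jωC) = -j/(ω·C) = 0 - j3.113e+05 Ω
Step 3 — Ladder network (open output): work backward from the far end, alternating series and parallel combinations. Z_in = 2297 - j31.57 Ω = 2297∠-0.8° Ω.
Step 4 — Source phasor: V = 30.5∠-79.7° V = 5.453 - j30.01 V.
Step 5 — Current: I = V / Z = 0.002554 - j0.01303 A = 0.01328∠-78.9° A.
Step 6 — Complex power: S = V·I* = 0.405 - j0.005567 VA.
Step 7 — Real power: P = Re(S) = 0.405 W.
Step 8 — Reactive power: Q = Im(S) = -0.005567 VAR.
Step 9 — Apparent power: |S| = 0.405 VA.
Step 10 — Power factor: PF = P/|S| = 0.9999 (leading).

(a) P = 0.405 W  (b) Q = -0.005567 VAR  (c) S = 0.405 VA  (d) PF = 0.9999 (leading)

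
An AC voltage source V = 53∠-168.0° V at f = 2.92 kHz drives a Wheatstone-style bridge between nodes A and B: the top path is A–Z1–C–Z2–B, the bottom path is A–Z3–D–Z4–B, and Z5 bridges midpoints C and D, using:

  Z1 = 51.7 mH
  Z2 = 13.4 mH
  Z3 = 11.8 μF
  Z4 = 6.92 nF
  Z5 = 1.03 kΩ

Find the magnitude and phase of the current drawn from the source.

Step 1 — Angular frequency: ω = 2π·f = 2π·2920 = 1.835e+04 rad/s.
Step 2 — Component impedances:
  Z1: Z = jωL = j·1.835e+04·0.0517 = 0 + j948.5 Ω
  Z2: Z = jωL = j·1.835e+04·0.0134 = 0 + j245.8 Ω
  Z3: Z = 1/(jωC) = -j/(ω·C) = 0 - j4.619 Ω
  Z4: Z = 1/(jωC) = -j/(ω·C) = 0 - j7876 Ω
  Z5: Z = R = 1030 Ω
Step 3 — Bridge requires nodal analysis (the Z5 bridge couples midpoints C and D, so the two paths cannot be reduced to a simple series/parallel combination). Setting node B to ground and injecting 1 A at node A, the 3-node admittance system at A, C, D solves to V_A = Z_AB = 578.7 + j802.5 Ω = 989.4∠54.2° Ω.
Step 4 — Source phasor: V = 53∠-168.0° V = -51.84 - j11.02 V.
Step 5 — Ohm's law: I = V / Z_total = (-51.84 - j11.02) / (578.7 + j802.5) = -0.03968 + j0.03598 A.
Step 6 — Convert to polar: |I| = 0.05357 A, ∠I = 137.8°.

I = 0.05357∠137.8° A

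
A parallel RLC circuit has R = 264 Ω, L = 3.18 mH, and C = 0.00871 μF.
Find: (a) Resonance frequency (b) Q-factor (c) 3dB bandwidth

Step 1 — Resonance: ω₀ = 1/√(LC) = 1/√(0.00318·8.71e-09) = 1.9e+05 rad/s.
Step 2 — f₀ = ω₀/(2π) = 3.024e+04 Hz.
Step 3 — Parallel Q: Q = R/(ω₀L) = 264/(1.9e+05·0.00318) = 0.4369.
Step 4 — Bandwidth: Δω = ω₀/Q = 4.349e+05 rad/s; BW = Δω/(2π) = 6.921e+04 Hz.

(a) f₀ = 3.024e+04 Hz  (b) Q = 0.4369  (c) BW = 6.921e+04 Hz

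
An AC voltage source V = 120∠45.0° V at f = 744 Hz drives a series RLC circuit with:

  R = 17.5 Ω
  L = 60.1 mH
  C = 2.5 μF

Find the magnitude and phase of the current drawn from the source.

Step 1 — Angular frequency: ω = 2π·f = 2π·744 = 4675 rad/s.
Step 2 — Component impedances:
  R: Z = R = 17.5 Ω
  L: Z = jωL = j·4675·0.0601 = 0 + j280.9 Ω
  C: Z = 1/(jωC) = -j/(ω·C) = 0 - j85.57 Ω
Step 3 — Series combination: Z_total = R + L + C = 17.5 + j195.4 Ω = 196.2∠84.9° Ω.
Step 4 — Source phasor: V = 120∠45.0° V = 84.85 + j84.85 V.
Step 5 — Ohm's law: I = V / Z_total = (84.85 + j84.85) / (17.5 + j195.4) = 0.4694 - j0.3922 A.
Step 6 — Convert to polar: |I| = 0.6117 A, ∠I = -39.9°.

I = 0.6117∠-39.9° A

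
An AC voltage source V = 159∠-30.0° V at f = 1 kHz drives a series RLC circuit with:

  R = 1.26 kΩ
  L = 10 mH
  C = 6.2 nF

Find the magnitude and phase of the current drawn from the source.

Step 1 — Angular frequency: ω = 2π·f = 2π·1000 = 6283 rad/s.
Step 2 — Component impedances:
  R: Z = R = 1260 Ω
  L: Z = jωL = j·6283·0.01 = 0 + j62.83 Ω
  C: Z = 1/(jωC) = -j/(ω·C) = 0 - j2.567e+04 Ω
Step 3 — Series combination: Z_total = R + L + C = 1260 - j2.561e+04 Ω = 2.564e+04∠-87.2° Ω.
Step 4 — Source phasor: V = 159∠-30.0° V = 137.7 - j79.5 V.
Step 5 — Ohm's law: I = V / Z_total = (137.7 - j79.5) / (1260 - j2.561e+04) = 0.003361 + j0.005212 A.
Step 6 — Convert to polar: |I| = 0.006202 A, ∠I = 57.2°.

I = 0.006202∠57.2° A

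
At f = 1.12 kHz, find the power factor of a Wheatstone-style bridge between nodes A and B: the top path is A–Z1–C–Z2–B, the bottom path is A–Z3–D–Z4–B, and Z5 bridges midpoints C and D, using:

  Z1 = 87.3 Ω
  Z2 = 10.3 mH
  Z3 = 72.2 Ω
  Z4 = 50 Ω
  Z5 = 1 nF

Step 1 — Angular frequency: ω = 2π·f = 2π·1120 = 7037 rad/s.
Step 2 — Component impedances:
  Z1: Z = R = 87.3 Ω
  Z2: Z = jωL = j·7037·0.0103 = 0 + j72.48 Ω
  Z3: Z = R = 72.2 Ω
  Z4: Z = R = 50 Ω
  Z5: Z = 1/(jωC) = -j/(ω·C) = 0 - j1.421e+05 Ω
Step 3 — Bridge requires nodal analysis (the Z5 bridge couples midpoints C and D, so the two paths cannot be reduced to a simple series/parallel combination). Setting node B to ground and injecting 1 A at node A, the 3-node admittance system at A, C, D solves to V_A = Z_AB = 58.54 + j22.03 Ω = 62.55∠20.6° Ω.
Step 4 — Power factor: PF = cos(φ) = Re(Z)/|Z| = 58.54/62.55 = 0.9359.
Step 5 — Type: Im(Z) = 22.03 ⇒ lagging (phase φ = 20.6°).

PF = 0.9359 (lagging, φ = 20.6°)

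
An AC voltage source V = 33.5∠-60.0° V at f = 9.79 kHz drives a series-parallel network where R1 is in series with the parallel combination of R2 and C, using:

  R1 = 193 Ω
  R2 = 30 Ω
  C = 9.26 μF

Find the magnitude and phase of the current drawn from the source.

Step 1 — Angular frequency: ω = 2π·f = 2π·9790 = 6.151e+04 rad/s.
Step 2 — Component impedances:
  R1: Z = R = 193 Ω
  R2: Z = R = 30 Ω
  C: Z = 1/(jωC) = -j/(ω·C) = 0 - j1.756 Ω
Step 3 — Parallel branch: R2 || C = 1/(1/R2 + 1/C) = 0.1024 - j1.75 Ω.
Step 4 — Series with R1: Z_total = R1 + (R2 || C) = 193.1 - j1.75 Ω = 193.1∠-0.5° Ω.
Step 5 — Source phasor: V = 33.5∠-60.0° V = 16.75 - j29.01 V.
Step 6 — Ohm's law: I = V / Z_total = (16.75 - j29.01) / (193.1 - j1.75) = 0.0881 - j0.1494 A.
Step 7 — Convert to polar: |I| = 0.1735 A, ∠I = -59.5°.

I = 0.1735∠-59.5° A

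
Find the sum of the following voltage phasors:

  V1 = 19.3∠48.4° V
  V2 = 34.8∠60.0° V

Step 1 — Convert each phasor to rectangular form:
  V1 = 19.3·(cos(48.4°) + j·sin(48.4°)) = 12.81 + j14.43 V
  V2 = 34.8·(cos(60.0°) + j·sin(60.0°)) = 17.4 + j30.14 V
Step 2 — Sum components: V_total = 30.21 + j44.57 V.
Step 3 — Convert to polar: |V_total| = 53.85 V, ∠V_total = 55.9°.

V_total = 53.85∠55.9° V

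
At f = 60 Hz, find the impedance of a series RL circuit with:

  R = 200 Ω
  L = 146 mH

Step 1 — Angular frequency: ω = 2π·f = 2π·60 = 377 rad/s.
Step 2 — Component impedances:
  R: Z = R = 200 Ω
  L: Z = jωL = j·377·0.146 = 0 + j55.04 Ω
Step 3 — Series combination: Z_total = R + L = 200 + j55.04 Ω = 207.4∠15.4° Ω.

Z = 200 + j55.04 Ω = 207.4∠15.4° Ω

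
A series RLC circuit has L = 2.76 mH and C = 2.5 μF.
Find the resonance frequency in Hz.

Step 1 — Resonance condition Im(Z)=0 gives ω₀ = 1/√(LC).
Step 2 — ω₀ = 1/√(0.00276·2.5e-06) = 1.204e+04 rad/s.
Step 3 — f₀ = ω₀/(2π) = 1916 Hz.

f₀ = 1916 Hz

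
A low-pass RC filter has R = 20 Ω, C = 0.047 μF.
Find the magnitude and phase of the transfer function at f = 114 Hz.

Step 1 — Angular frequency: ω = 2π·114 = 716.3 rad/s.
Step 2 — Transfer function: H(jω) = 1/(1 + jωRC).
Step 3 — Denominator: 1 + jωRC = 1 + j·716.3·20·4.7e-08 = 1 + j0.0006733.
Step 4 — H = 1 - j0.0006733.
Step 5 — Magnitude: |H| = 1 (-0.0 dB); phase: φ = -0.0°.

|H| = 1 (-0.0 dB), φ = -0.0°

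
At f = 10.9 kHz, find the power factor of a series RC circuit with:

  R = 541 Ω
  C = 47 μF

Step 1 — Angular frequency: ω = 2π·f = 2π·1.09e+04 = 6.849e+04 rad/s.
Step 2 — Component impedances:
  R: Z = R = 541 Ω
  C: Z = 1/(jωC) = -j/(ω·C) = 0 - j0.3107 Ω
Step 3 — Series combination: Z_total = R + C = 541 - j0.3107 Ω = 541∠-0.0° Ω.
Step 4 — Power factor: PF = cos(φ) = Re(Z)/|Z| = 541/541 = 1.
Step 5 — Type: Im(Z) = -0.3107 ⇒ leading (phase φ = -0.0°).

PF = 1 (leading, φ = -0.0°)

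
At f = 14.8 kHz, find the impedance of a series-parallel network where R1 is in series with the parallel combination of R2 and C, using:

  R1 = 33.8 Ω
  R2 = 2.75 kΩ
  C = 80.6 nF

Step 1 — Angular frequency: ω = 2π·f = 2π·1.48e+04 = 9.299e+04 rad/s.
Step 2 — Component impedances:
  R1: Z = R = 33.8 Ω
  R2: Z = R = 2750 Ω
  C: Z = 1/(jωC) = -j/(ω·C) = 0 - j133.4 Ω
Step 3 — Parallel branch: R2 || C = 1/(1/R2 + 1/C) = 6.458 - j133.1 Ω.
Step 4 — Series with R1: Z_total = R1 + (R2 || C) = 40.26 - j133.1 Ω = 139.1∠-73.2° Ω.

Z = 40.26 - j133.1 Ω = 139.1∠-73.2° Ω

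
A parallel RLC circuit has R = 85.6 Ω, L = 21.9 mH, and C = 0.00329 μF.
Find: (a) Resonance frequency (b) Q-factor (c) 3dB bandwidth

Step 1 — Resonance: ω₀ = 1/√(LC) = 1/√(0.0219·3.29e-09) = 1.178e+05 rad/s.
Step 2 — f₀ = ω₀/(2π) = 1.875e+04 Hz.
Step 3 — Parallel Q: Q = R/(ω₀L) = 85.6/(1.178e+05·0.0219) = 0.03318.
Step 4 — Bandwidth: Δω = ω₀/Q = 3.551e+06 rad/s; BW = Δω/(2π) = 5.651e+05 Hz.

(a) f₀ = 1.875e+04 Hz  (b) Q = 0.03318  (c) BW = 5.651e+05 Hz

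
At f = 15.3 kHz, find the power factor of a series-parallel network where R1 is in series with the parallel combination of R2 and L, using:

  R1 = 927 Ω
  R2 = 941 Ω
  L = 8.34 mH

Step 1 — Angular frequency: ω = 2π·f = 2π·1.53e+04 = 9.613e+04 rad/s.
Step 2 — Component impedances:
  R1: Z = R = 927 Ω
  R2: Z = R = 941 Ω
  L: Z = jωL = j·9.613e+04·0.00834 = 0 + j801.7 Ω
Step 3 — Parallel branch: R2 || L = 1/(1/R2 + 1/L) = 395.8 + j464.5 Ω.
Step 4 — Series with R1: Z_total = R1 + (R2 || L) = 1323 + j464.5 Ω = 1402∠19.4° Ω.
Step 5 — Power factor: PF = cos(φ) = Re(Z)/|Z| = 1322.8/1402 = 0.9435.
Step 6 — Type: Im(Z) = 464.5 ⇒ lagging (phase φ = 19.4°).

PF = 0.9435 (lagging, φ = 19.4°)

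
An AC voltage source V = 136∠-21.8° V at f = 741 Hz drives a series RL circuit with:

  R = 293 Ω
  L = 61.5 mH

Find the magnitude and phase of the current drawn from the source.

Step 1 — Angular frequency: ω = 2π·f = 2π·741 = 4656 rad/s.
Step 2 — Component impedances:
  R: Z = R = 293 Ω
  L: Z = jωL = j·4656·0.0615 = 0 + j286.3 Ω
Step 3 — Series combination: Z_total = R + L = 293 + j286.3 Ω = 409.7∠44.3° Ω.
Step 4 — Source phasor: V = 136∠-21.8° V = 126.3 - j50.51 V.
Step 5 — Ohm's law: I = V / Z_total = (126.3 - j50.51) / (293 + j286.3) = 0.1343 - j0.3036 A.
Step 6 — Convert to polar: |I| = 0.332 A, ∠I = -66.1°.

I = 0.332∠-66.1° A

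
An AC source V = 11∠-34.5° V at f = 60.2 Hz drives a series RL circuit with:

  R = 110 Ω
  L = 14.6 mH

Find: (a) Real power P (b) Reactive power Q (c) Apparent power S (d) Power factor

Step 1 — Angular frequency: ω = 2π·f = 2π·60.2 = 378.2 rad/s.
Step 2 — Component impedances:
  R: Z = R = 110 Ω
  L: Z = jωL = j·378.2·0.0146 = 0 + j5.522 Ω
Step 3 — Series combination: Z_total = R + L = 110 + j5.522 Ω = 110.1∠2.9° Ω.
Step 4 — Source phasor: V = 11∠-34.5° V = 9.065 - j6.23 V.
Step 5 — Current: I = V / Z = 0.07937 - j0.06063 A = 0.09987∠-37.4° A.
Step 6 — Complex power: S = V·I* = 1.097 + j0.05509 VA.
Step 7 — Real power: P = Re(S) = 1.097 W.
Step 8 — Reactive power: Q = Im(S) = 0.05509 VAR.
Step 9 — Apparent power: |S| = 1.099 VA.
Step 10 — Power factor: PF = P/|S| = 0.9987 (lagging).

(a) P = 1.097 W  (b) Q = 0.05509 VAR  (c) S = 1.099 VA  (d) PF = 0.9987 (lagging)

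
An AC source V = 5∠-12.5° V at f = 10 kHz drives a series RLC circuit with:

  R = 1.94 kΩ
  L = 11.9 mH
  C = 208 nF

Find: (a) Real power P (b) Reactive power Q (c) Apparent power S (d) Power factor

Step 1 — Angular frequency: ω = 2π·f = 2π·1e+04 = 6.283e+04 rad/s.
Step 2 — Component impedances:
  R: Z = R = 1940 Ω
  L: Z = jωL = j·6.283e+04·0.0119 = 0 + j747.7 Ω
  C: Z = 1/(jωC) = -j/(ω·C) = 0 - j76.52 Ω
Step 3 — Series combination: Z_total = R + L + C = 1940 + j671.2 Ω = 2053∠19.1° Ω.
Step 4 — Source phasor: V = 5∠-12.5° V = 4.881 - j1.082 V.
Step 5 — Current: I = V / Z = 0.002075 - j0.001276 A = 0.002436∠-31.6° A.
Step 6 — Complex power: S = V·I* = 0.01151 + j0.003982 VA.
Step 7 — Real power: P = Re(S) = 0.01151 W.
Step 8 — Reactive power: Q = Im(S) = 0.003982 VAR.
Step 9 — Apparent power: |S| = 0.01218 VA.
Step 10 — Power factor: PF = P/|S| = 0.945 (lagging).

(a) P = 0.01151 W  (b) Q = 0.003982 VAR  (c) S = 0.01218 VA  (d) PF = 0.945 (lagging)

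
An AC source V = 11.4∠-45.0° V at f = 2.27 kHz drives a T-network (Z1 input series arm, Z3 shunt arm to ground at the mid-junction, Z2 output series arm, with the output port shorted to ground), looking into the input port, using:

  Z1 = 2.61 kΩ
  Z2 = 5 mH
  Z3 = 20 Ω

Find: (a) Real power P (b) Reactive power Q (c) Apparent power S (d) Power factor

Step 1 — Angular frequency: ω = 2π·f = 2π·2270 = 1.426e+04 rad/s.
Step 2 — Component impedances:
  Z1: Z = R = 2610 Ω
  Z2: Z = jωL = j·1.426e+04·0.005 = 0 + j71.31 Ω
  Z3: Z = R = 20 Ω
Step 3 — With the output port shorted to ground, the output series arm Z2 runs from the junction to ground; the shunt arm Z3 also runs from the junction to ground. They appear in parallel: Z3 || Z2 = 18.54 + j5.2 Ω.
Step 4 — Series with input arm Z1: Z_in = Z1 + (Z3 || Z2) = 2629 + j5.2 Ω = 2629∠0.1° Ω.
Step 5 — Source phasor: V = 11.4∠-45.0° V = 8.061 - j8.061 V.
Step 6 — Current: I = V / Z = 0.003061 - j0.003073 A = 0.004337∠-45.1° A.
Step 7 — Complex power: S = V·I* = 0.04944 + j9.781e-05 VA.
Step 8 — Real power: P = Re(S) = 0.04944 W.
Step 9 — Reactive power: Q = Im(S) = 9.781e-05 VAR.
Step 10 — Apparent power: |S| = 0.04944 VA.
Step 11 — Power factor: PF = P/|S| = 1 (lagging).

(a) P = 0.04944 W  (b) Q = 9.781e-05 VAR  (c) S = 0.04944 VA  (d) PF = 1 (lagging)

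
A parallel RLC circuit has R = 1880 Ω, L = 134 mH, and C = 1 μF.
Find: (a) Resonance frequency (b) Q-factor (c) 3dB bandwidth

Step 1 — Resonance: ω₀ = 1/√(LC) = 1/√(0.134·1e-06) = 2732 rad/s.
Step 2 — f₀ = ω₀/(2π) = 434.8 Hz.
Step 3 — Parallel Q: Q = R/(ω₀L) = 1880/(2732·0.134) = 5.136.
Step 4 — Bandwidth: Δω = ω₀/Q = 531.9 rad/s; BW = Δω/(2π) = 84.66 Hz.

(a) f₀ = 434.8 Hz  (b) Q = 5.136  (c) BW = 84.66 Hz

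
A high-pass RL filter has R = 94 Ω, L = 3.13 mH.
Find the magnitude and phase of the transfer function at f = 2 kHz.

Step 1 — Angular frequency: ω = 2π·2000 = 1.257e+04 rad/s.
Step 2 — Transfer function: H(jω) = jωL/(R + jωL).
Step 3 — Numerator jωL = j·39.33; denominator R + jωL = 94 + j39.33.
Step 4 — H = 0.149 + j0.3561.
Step 5 — Magnitude: |H| = 0.386 (-8.3 dB); phase: φ = 67.3°.

|H| = 0.386 (-8.3 dB), φ = 67.3°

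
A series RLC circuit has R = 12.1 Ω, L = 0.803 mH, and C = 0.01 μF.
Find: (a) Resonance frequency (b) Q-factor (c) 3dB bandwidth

Step 1 — Resonance condition Im(Z)=0 gives ω₀ = 1/√(LC).
Step 2 — ω₀ = 1/√(0.000803·1e-08) = 3.529e+05 rad/s.
Step 3 — f₀ = ω₀/(2π) = 5.616e+04 Hz.
Step 4 — Series Q: Q = ω₀L/R = 3.529e+05·0.000803/12.1 = 23.42.
Step 5 — 3dB bandwidth: Δω = ω₀/Q = 1.507e+04 rad/s; BW = Δω/(2π) = 2398 Hz.

(a) f₀ = 5.616e+04 Hz  (b) Q = 23.42  (c) BW = 2398 Hz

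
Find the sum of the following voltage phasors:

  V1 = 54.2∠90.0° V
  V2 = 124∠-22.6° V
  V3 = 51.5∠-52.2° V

Step 1 — Convert each phasor to rectangular form:
  V1 = 54.2·(cos(90.0°) + j·sin(90.0°)) = 0 + j54.2 V
  V2 = 124·(cos(-22.6°) + j·sin(-22.6°)) = 114.5 - j47.65 V
  V3 = 51.5·(cos(-52.2°) + j·sin(-52.2°)) = 31.56 - j40.69 V
Step 2 — Sum components: V_total = 146 - j34.15 V.
Step 3 — Convert to polar: |V_total| = 150 V, ∠V_total = -13.2°.

V_total = 150∠-13.2° V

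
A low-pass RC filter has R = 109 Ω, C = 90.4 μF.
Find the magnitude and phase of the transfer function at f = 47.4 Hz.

Step 1 — Angular frequency: ω = 2π·47.4 = 297.8 rad/s.
Step 2 — Transfer function: H(jω) = 1/(1 + jωRC).
Step 3 — Denominator: 1 + jωRC = 1 + j·297.8·109·9.04e-05 = 1 + j2.935.
Step 4 — H = 0.104 - j0.3053.
Step 5 — Magnitude: |H| = 0.3225 (-9.8 dB); phase: φ = -71.2°.

|H| = 0.3225 (-9.8 dB), φ = -71.2°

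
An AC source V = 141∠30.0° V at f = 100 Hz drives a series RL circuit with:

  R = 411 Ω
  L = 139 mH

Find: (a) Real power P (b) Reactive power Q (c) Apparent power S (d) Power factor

Step 1 — Angular frequency: ω = 2π·f = 2π·100 = 628.3 rad/s.
Step 2 — Component impedances:
  R: Z = R = 411 Ω
  L: Z = jωL = j·628.3·0.139 = 0 + j87.34 Ω
Step 3 — Series combination: Z_total = R + L = 411 + j87.34 Ω = 420.2∠12.0° Ω.
Step 4 — Source phasor: V = 141∠30.0° V = 122.1 + j70.5 V.
Step 5 — Current: I = V / Z = 0.3191 + j0.1037 A = 0.3356∠18.0° A.
Step 6 — Complex power: S = V·I* = 46.28 + j9.835 VA.
Step 7 — Real power: P = Re(S) = 46.28 W.
Step 8 — Reactive power: Q = Im(S) = 9.835 VAR.
Step 9 — Apparent power: |S| = 47.32 VA.
Step 10 — Power factor: PF = P/|S| = 0.9782 (lagging).

(a) P = 46.28 W  (b) Q = 9.835 VAR  (c) S = 47.32 VA  (d) PF = 0.9782 (lagging)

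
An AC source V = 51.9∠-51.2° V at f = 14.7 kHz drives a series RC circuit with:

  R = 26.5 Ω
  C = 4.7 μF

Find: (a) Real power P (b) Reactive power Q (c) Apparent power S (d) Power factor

Step 1 — Angular frequency: ω = 2π·f = 2π·1.47e+04 = 9.236e+04 rad/s.
Step 2 — Component impedances:
  R: Z = R = 26.5 Ω
  C: Z = 1/(jωC) = -j/(ω·C) = 0 - j2.304 Ω
Step 3 — Series combination: Z_total = R + C = 26.5 - j2.304 Ω = 26.6∠-5.0° Ω.
Step 4 — Source phasor: V = 51.9∠-51.2° V = 32.52 - j40.45 V.
Step 5 — Current: I = V / Z = 1.35 - j1.409 A = 1.951∠-46.2° A.
Step 6 — Complex power: S = V·I* = 100.9 - j8.77 VA.
Step 7 — Real power: P = Re(S) = 100.9 W.
Step 8 — Reactive power: Q = Im(S) = -8.77 VAR.
Step 9 — Apparent power: |S| = 101.3 VA.
Step 10 — Power factor: PF = P/|S| = 0.9962 (leading).

(a) P = 100.9 W  (b) Q = -8.77 VAR  (c) S = 101.3 VA  (d) PF = 0.9962 (leading)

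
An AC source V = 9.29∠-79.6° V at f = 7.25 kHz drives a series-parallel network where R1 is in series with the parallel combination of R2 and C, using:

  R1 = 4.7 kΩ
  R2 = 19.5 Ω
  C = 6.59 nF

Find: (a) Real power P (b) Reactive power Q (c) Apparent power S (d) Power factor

Step 1 — Angular frequency: ω = 2π·f = 2π·7250 = 4.555e+04 rad/s.
Step 2 — Component impedances:
  R1: Z = R = 4700 Ω
  R2: Z = R = 19.5 Ω
  C: Z = 1/(jωC) = -j/(ω·C) = 0 - j3331 Ω
Step 3 — Parallel branch: R2 || C = 1/(1/R2 + 1/C) = 19.5 - j0.1141 Ω.
Step 4 — Series with R1: Z_total = R1 + (R2 || C) = 4719 - j0.1141 Ω = 4719∠-0.0° Ω.
Step 5 — Source phasor: V = 9.29∠-79.6° V = 1.677 - j9.137 V.
Step 6 — Current: I = V / Z = 0.0003554 - j0.001936 A = 0.001968∠-79.6° A.
Step 7 — Complex power: S = V·I* = 0.01829 - j4.423e-07 VA.
Step 8 — Real power: P = Re(S) = 0.01829 W.
Step 9 — Reactive power: Q = Im(S) = -4.423e-07 VAR.
Step 10 — Apparent power: |S| = 0.01829 VA.
Step 11 — Power factor: PF = P/|S| = 1 (leading).

(a) P = 0.01829 W  (b) Q = -4.423e-07 VAR  (c) S = 0.01829 VA  (d) PF = 1 (leading)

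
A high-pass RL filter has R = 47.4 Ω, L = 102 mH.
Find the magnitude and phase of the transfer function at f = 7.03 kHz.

Step 1 — Angular frequency: ω = 2π·7030 = 4.417e+04 rad/s.
Step 2 — Transfer function: H(jω) = jωL/(R + jωL).
Step 3 — Numerator jωL = j·4505; denominator R + jωL = 47.4 + j4505.
Step 4 — H = 0.9999 + j0.01052.
Step 5 — Magnitude: |H| = 0.9999 (-0.0 dB); phase: φ = 0.6°.

|H| = 0.9999 (-0.0 dB), φ = 0.6°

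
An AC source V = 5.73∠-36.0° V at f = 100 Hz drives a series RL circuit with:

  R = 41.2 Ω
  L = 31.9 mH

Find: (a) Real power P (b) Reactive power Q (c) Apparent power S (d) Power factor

Step 1 — Angular frequency: ω = 2π·f = 2π·100 = 628.3 rad/s.
Step 2 — Component impedances:
  R: Z = R = 41.2 Ω
  L: Z = jωL = j·628.3·0.0319 = 0 + j20.04 Ω
Step 3 — Series combination: Z_total = R + L = 41.2 + j20.04 Ω = 45.82∠25.9° Ω.
Step 4 — Source phasor: V = 5.73∠-36.0° V = 4.636 - j3.368 V.
Step 5 — Current: I = V / Z = 0.05882 - j0.1104 A = 0.1251∠-61.9° A.
Step 6 — Complex power: S = V·I* = 0.6444 + j0.3135 VA.
Step 7 — Real power: P = Re(S) = 0.6444 W.
Step 8 — Reactive power: Q = Im(S) = 0.3135 VAR.
Step 9 — Apparent power: |S| = 0.7166 VA.
Step 10 — Power factor: PF = P/|S| = 0.8992 (lagging).

(a) P = 0.6444 W  (b) Q = 0.3135 VAR  (c) S = 0.7166 VA  (d) PF = 0.8992 (lagging)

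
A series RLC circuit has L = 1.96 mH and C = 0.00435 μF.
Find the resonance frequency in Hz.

Step 1 — Resonance condition Im(Z)=0 gives ω₀ = 1/√(LC).
Step 2 — ω₀ = 1/√(0.00196·4.35e-09) = 3.425e+05 rad/s.
Step 3 — f₀ = ω₀/(2π) = 5.451e+04 Hz.

f₀ = 5.451e+04 Hz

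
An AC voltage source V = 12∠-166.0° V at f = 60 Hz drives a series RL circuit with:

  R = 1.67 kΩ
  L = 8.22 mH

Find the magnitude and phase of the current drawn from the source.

Step 1 — Angular frequency: ω = 2π·f = 2π·60 = 377 rad/s.
Step 2 — Component impedances:
  R: Z = R = 1670 Ω
  L: Z = jωL = j·377·0.00822 = 0 + j3.099 Ω
Step 3 — Series combination: Z_total = R + L = 1670 + j3.099 Ω = 1670∠0.1° Ω.
Step 4 — Source phasor: V = 12∠-166.0° V = -11.64 - j2.903 V.
Step 5 — Ohm's law: I = V / Z_total = (-11.64 - j2.903) / (1670 + j3.099) = -0.006975 - j0.001725 A.
Step 6 — Convert to polar: |I| = 0.007186 A, ∠I = -166.1°.

I = 0.007186∠-166.1° A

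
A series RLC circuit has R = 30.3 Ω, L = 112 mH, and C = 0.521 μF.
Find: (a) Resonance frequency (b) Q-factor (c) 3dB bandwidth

Step 1 — Resonance: ω₀ = 1/√(LC) = 1/√(0.112·5.21e-07) = 4140 rad/s.
Step 2 — f₀ = ω₀/(2π) = 658.9 Hz.
Step 3 — Series Q: Q = ω₀L/R = 4140·0.112/30.3 = 15.3.
Step 4 — Bandwidth: Δω = ω₀/Q = 270.5 rad/s; BW = Δω/(2π) = 43.06 Hz.

(a) f₀ = 658.9 Hz  (b) Q = 15.3  (c) BW = 43.06 Hz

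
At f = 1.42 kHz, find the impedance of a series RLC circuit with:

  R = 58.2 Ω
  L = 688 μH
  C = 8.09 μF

Step 1 — Angular frequency: ω = 2π·f = 2π·1420 = 8922 rad/s.
Step 2 — Component impedances:
  R: Z = R = 58.2 Ω
  L: Z = jωL = j·8922·0.000688 = 0 + j6.138 Ω
  C: Z = 1/(jωC) = -j/(ω·C) = 0 - j13.85 Ω
Step 3 — Series combination: Z_total = R + L + C = 58.2 - j7.716 Ω = 58.71∠-7.6° Ω.

Z = 58.2 - j7.716 Ω = 58.71∠-7.6° Ω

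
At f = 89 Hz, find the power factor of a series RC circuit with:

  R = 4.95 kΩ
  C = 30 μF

Step 1 — Angular frequency: ω = 2π·f = 2π·89 = 559.2 rad/s.
Step 2 — Component impedances:
  R: Z = R = 4950 Ω
  C: Z = 1/(jωC) = -j/(ω·C) = 0 - j59.61 Ω
Step 3 — Series combination: Z_total = R + C = 4950 - j59.61 Ω = 4950∠-0.7° Ω.
Step 4 — Power factor: PF = cos(φ) = Re(Z)/|Z| = 4950/4950.4 = 0.9999.
Step 5 — Type: Im(Z) = -59.61 ⇒ leading (phase φ = -0.7°).

PF = 0.9999 (leading, φ = -0.7°)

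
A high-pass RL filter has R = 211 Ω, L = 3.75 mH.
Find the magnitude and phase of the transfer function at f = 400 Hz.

Step 1 — Angular frequency: ω = 2π·400 = 2513 rad/s.
Step 2 — Transfer function: H(jω) = jωL/(R + jωL).
Step 3 — Numerator jωL = j·9.425; denominator R + jωL = 211 + j9.425.
Step 4 — H = 0.001991 + j0.04458.
Step 5 — Magnitude: |H| = 0.04462 (-27.0 dB); phase: φ = 87.4°.

|H| = 0.04462 (-27.0 dB), φ = 87.4°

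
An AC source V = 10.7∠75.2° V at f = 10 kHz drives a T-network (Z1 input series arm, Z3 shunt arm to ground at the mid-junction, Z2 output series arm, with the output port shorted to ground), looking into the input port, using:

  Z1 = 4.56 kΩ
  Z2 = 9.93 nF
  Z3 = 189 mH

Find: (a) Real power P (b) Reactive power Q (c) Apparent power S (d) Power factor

Step 1 — Angular frequency: ω = 2π·f = 2π·1e+04 = 6.283e+04 rad/s.
Step 2 — Component impedances:
  Z1: Z = R = 4560 Ω
  Z2: Z = 1/(jωC) = -j/(ω·C) = 0 - j1603 Ω
  Z3: Z = jωL = j·6.283e+04·0.189 = 0 + j1.188e+04 Ω
Step 3 — With the output port shorted to ground, the output series arm Z2 runs from the junction to ground; the shunt arm Z3 also runs from the junction to ground. They appear in parallel: Z3 || Z2 = 0 - j1853 Ω.
Step 4 — Series with input arm Z1: Z_in = Z1 + (Z3 || Z2) = 4560 - j1853 Ω = 4922∠-22.1° Ω.
Step 5 — Source phasor: V = 10.7∠75.2° V = 2.733 + j10.35 V.
Step 6 — Current: I = V / Z = -0.0002767 + j0.002156 A = 0.002174∠97.3° A.
Step 7 — Complex power: S = V·I* = 0.02155 - j0.008756 VA.
Step 8 — Real power: P = Re(S) = 0.02155 W.
Step 9 — Reactive power: Q = Im(S) = -0.008756 VAR.
Step 10 — Apparent power: |S| = 0.02326 VA.
Step 11 — Power factor: PF = P/|S| = 0.9264 (leading).

(a) P = 0.02155 W  (b) Q = -0.008756 VAR  (c) S = 0.02326 VA  (d) PF = 0.9264 (leading)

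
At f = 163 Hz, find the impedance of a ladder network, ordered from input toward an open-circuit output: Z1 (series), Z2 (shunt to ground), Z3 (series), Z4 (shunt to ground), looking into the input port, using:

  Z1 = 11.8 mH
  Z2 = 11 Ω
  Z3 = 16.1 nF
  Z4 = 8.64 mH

Step 1 — Angular frequency: ω = 2π·f = 2π·163 = 1024 rad/s.
Step 2 — Component impedances:
  Z1: Z = jωL = j·1024·0.0118 = 0 + j12.09 Ω
  Z2: Z = R = 11 Ω
  Z3: Z = 1/(jωC) = -j/(ω·C) = 0 - j6.065e+04 Ω
  Z4: Z = jωL = j·1024·0.00864 = 0 + j8.849 Ω
Step 3 — Ladder network (open output): work backward from the far end, alternating series and parallel combinations. Z_in = 11 + j12.08 Ω = 16.34∠47.7° Ω.

Z = 11 + j12.08 Ω = 16.34∠47.7° Ω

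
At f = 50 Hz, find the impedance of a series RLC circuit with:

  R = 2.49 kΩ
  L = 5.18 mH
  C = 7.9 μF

Step 1 — Angular frequency: ω = 2π·f = 2π·50 = 314.2 rad/s.
Step 2 — Component impedances:
  R: Z = R = 2490 Ω
  L: Z = jωL = j·314.2·0.00518 = 0 + j1.627 Ω
  C: Z = 1/(jωC) = -j/(ω·C) = 0 - j402.9 Ω
Step 3 — Series combination: Z_total = R + L + C = 2490 - j401.3 Ω = 2522∠-9.2° Ω.

Z = 2490 - j401.3 Ω = 2522∠-9.2° Ω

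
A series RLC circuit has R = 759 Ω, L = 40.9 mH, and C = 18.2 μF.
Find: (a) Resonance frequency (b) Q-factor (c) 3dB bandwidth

Step 1 — Resonance condition Im(Z)=0 gives ω₀ = 1/√(LC).
Step 2 — ω₀ = 1/√(0.0409·1.82e-05) = 1159 rad/s.
Step 3 — f₀ = ω₀/(2π) = 184.5 Hz.
Step 4 — Series Q: Q = ω₀L/R = 1159·0.0409/759 = 0.06246.
Step 5 — 3dB bandwidth: Δω = ω₀/Q = 1.856e+04 rad/s; BW = Δω/(2π) = 2954 Hz.

(a) f₀ = 184.5 Hz  (b) Q = 0.06246  (c) BW = 2954 Hz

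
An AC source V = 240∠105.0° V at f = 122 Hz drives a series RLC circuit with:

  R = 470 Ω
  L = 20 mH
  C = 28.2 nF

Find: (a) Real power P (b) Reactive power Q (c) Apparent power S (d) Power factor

Step 1 — Angular frequency: ω = 2π·f = 2π·122 = 766.5 rad/s.
Step 2 — Component impedances:
  R: Z = R = 470 Ω
  L: Z = jωL = j·766.5·0.02 = 0 + j15.33 Ω
  C: Z = 1/(jωC) = -j/(ω·C) = 0 - j4.626e+04 Ω
Step 3 — Series combination: Z_total = R + L + C = 470 - j4.625e+04 Ω = 4.625e+04∠-89.4° Ω.
Step 4 — Source phasor: V = 240∠105.0° V = -62.12 + j231.8 V.
Step 5 — Current: I = V / Z = -0.005026 - j0.001292 A = 0.005189∠-165.6° A.
Step 6 — Complex power: S = V·I* = 0.01266 - j1.245 VA.
Step 7 — Real power: P = Re(S) = 0.01266 W.
Step 8 — Reactive power: Q = Im(S) = -1.245 VAR.
Step 9 — Apparent power: |S| = 1.245 VA.
Step 10 — Power factor: PF = P/|S| = 0.01016 (leading).

(a) P = 0.01266 W  (b) Q = -1.245 VAR  (c) S = 1.245 VA  (d) PF = 0.01016 (leading)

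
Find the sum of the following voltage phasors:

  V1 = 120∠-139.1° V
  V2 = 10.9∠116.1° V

Step 1 — Convert each phasor to rectangular form:
  V1 = 120·(cos(-139.1°) + j·sin(-139.1°)) = -90.7 - j78.57 V
  V2 = 10.9·(cos(116.1°) + j·sin(116.1°)) = -4.795 + j9.789 V
Step 2 — Sum components: V_total = -95.5 - j68.78 V.
Step 3 — Convert to polar: |V_total| = 117.7 V, ∠V_total = -144.2°.

V_total = 117.7∠-144.2° V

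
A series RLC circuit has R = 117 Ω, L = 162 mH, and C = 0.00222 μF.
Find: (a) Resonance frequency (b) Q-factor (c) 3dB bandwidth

Step 1 — Resonance condition Im(Z)=0 gives ω₀ = 1/√(LC).
Step 2 — ω₀ = 1/√(0.162·2.22e-09) = 5.273e+04 rad/s.
Step 3 — f₀ = ω₀/(2π) = 8392 Hz.
Step 4 — Series Q: Q = ω₀L/R = 5.273e+04·0.162/117 = 73.01.
Step 5 — 3dB bandwidth: Δω = ω₀/Q = 722.2 rad/s; BW = Δω/(2π) = 114.9 Hz.

(a) f₀ = 8392 Hz  (b) Q = 73.01  (c) BW = 114.9 Hz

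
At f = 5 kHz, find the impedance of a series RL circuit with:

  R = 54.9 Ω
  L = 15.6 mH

Step 1 — Angular frequency: ω = 2π·f = 2π·5000 = 3.142e+04 rad/s.
Step 2 — Component impedances:
  R: Z = R = 54.9 Ω
  L: Z = jωL = j·3.142e+04·0.0156 = 0 + j490.1 Ω
Step 3 — Series combination: Z_total = R + L = 54.9 + j490.1 Ω = 493.2∠83.6° Ω.

Z = 54.9 + j490.1 Ω = 493.2∠83.6° Ω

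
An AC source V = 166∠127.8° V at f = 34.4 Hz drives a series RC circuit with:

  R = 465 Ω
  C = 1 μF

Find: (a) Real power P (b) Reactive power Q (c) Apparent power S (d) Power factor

Step 1 — Angular frequency: ω = 2π·f = 2π·34.4 = 216.1 rad/s.
Step 2 — Component impedances:
  R: Z = R = 465 Ω
  C: Z = 1/(jωC) = -j/(ω·C) = 0 - j4627 Ω
Step 3 — Series combination: Z_total = R + C = 465 - j4627 Ω = 4650∠-84.3° Ω.
Step 4 — Source phasor: V = 166∠127.8° V = -101.7 + j131.2 V.
Step 5 — Current: I = V / Z = -0.03025 - j0.01895 A = 0.0357∠-147.9° A.
Step 6 — Complex power: S = V·I* = 0.5926 - j5.896 VA.
Step 7 — Real power: P = Re(S) = 0.5926 W.
Step 8 — Reactive power: Q = Im(S) = -5.896 VAR.
Step 9 — Apparent power: |S| = 5.926 VA.
Step 10 — Power factor: PF = P/|S| = 0.1 (leading).

(a) P = 0.5926 W  (b) Q = -5.896 VAR  (c) S = 5.926 VA  (d) PF = 0.1 (leading)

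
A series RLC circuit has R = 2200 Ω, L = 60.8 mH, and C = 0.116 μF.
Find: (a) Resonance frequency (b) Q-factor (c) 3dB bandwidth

Step 1 — Resonance condition Im(Z)=0 gives ω₀ = 1/√(LC).
Step 2 — ω₀ = 1/√(0.0608·1.16e-07) = 1.191e+04 rad/s.
Step 3 — f₀ = ω₀/(2π) = 1895 Hz.
Step 4 — Series Q: Q = ω₀L/R = 1.191e+04·0.0608/2200 = 0.3291.
Step 5 — 3dB bandwidth: Δω = ω₀/Q = 3.618e+04 rad/s; BW = Δω/(2π) = 5759 Hz.

(a) f₀ = 1895 Hz  (b) Q = 0.3291  (c) BW = 5759 Hz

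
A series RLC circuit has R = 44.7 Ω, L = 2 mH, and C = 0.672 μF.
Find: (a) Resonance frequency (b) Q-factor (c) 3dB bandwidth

Step 1 — Resonance: ω₀ = 1/√(LC) = 1/√(0.002·6.72e-07) = 2.728e+04 rad/s.
Step 2 — f₀ = ω₀/(2π) = 4341 Hz.
Step 3 — Series Q: Q = ω₀L/R = 2.728e+04·0.002/44.7 = 1.22.
Step 4 — Bandwidth: Δω = ω₀/Q = 2.235e+04 rad/s; BW = Δω/(2π) = 3557 Hz.

(a) f₀ = 4341 Hz  (b) Q = 1.22  (c) BW = 3557 Hz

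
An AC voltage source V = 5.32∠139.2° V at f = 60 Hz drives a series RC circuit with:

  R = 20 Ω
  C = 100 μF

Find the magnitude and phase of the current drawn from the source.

Step 1 — Angular frequency: ω = 2π·f = 2π·60 = 377 rad/s.
Step 2 — Component impedances:
  R: Z = R = 20 Ω
  C: Z = 1/(jωC) = -j/(ω·C) = 0 - j26.53 Ω
Step 3 — Series combination: Z_total = R + C = 20 - j26.53 Ω = 33.22∠-53.0° Ω.
Step 4 — Source phasor: V = 5.32∠139.2° V = -4.027 + j3.476 V.
Step 5 — Ohm's law: I = V / Z_total = (-4.027 + j3.476) / (20 - j26.53) = -0.1565 - j0.0338 A.
Step 6 — Convert to polar: |I| = 0.1601 A, ∠I = -167.8°.

I = 0.1601∠-167.8° A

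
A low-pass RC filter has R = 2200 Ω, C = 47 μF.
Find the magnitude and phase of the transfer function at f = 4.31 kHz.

Step 1 — Angular frequency: ω = 2π·4310 = 2.708e+04 rad/s.
Step 2 — Transfer function: H(jω) = 1/(1 + jωRC).
Step 3 — Denominator: 1 + jωRC = 1 + j·2.708e+04·2200·4.7e-05 = 1 + j2800.
Step 4 — H = 1.275e-07 - j0.0003571.
Step 5 — Magnitude: |H| = 0.0003571 (-68.9 dB); phase: φ = -90.0°.

|H| = 0.0003571 (-68.9 dB), φ = -90.0°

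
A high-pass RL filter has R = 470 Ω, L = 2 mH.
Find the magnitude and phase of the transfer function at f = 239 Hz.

Step 1 — Angular frequency: ω = 2π·239 = 1502 rad/s.
Step 2 — Transfer function: H(jω) = jωL/(R + jωL).
Step 3 — Numerator jωL = j·3.003; denominator R + jωL = 470 + j3.003.
Step 4 — H = 4.083e-05 + j0.00639.
Step 5 — Magnitude: |H| = 0.00639 (-43.9 dB); phase: φ = 89.6°.

|H| = 0.00639 (-43.9 dB), φ = 89.6°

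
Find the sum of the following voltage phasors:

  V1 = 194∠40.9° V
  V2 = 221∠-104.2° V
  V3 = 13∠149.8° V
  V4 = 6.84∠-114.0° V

Step 1 — Convert each phasor to rectangular form:
  V1 = 194·(cos(40.9°) + j·sin(40.9°)) = 146.6 + j127 V
  V2 = 221·(cos(-104.2°) + j·sin(-104.2°)) = -54.21 - j214.2 V
  V3 = 13·(cos(149.8°) + j·sin(149.8°)) = -11.24 + j6.539 V
  V4 = 6.84·(cos(-114.0°) + j·sin(-114.0°)) = -2.782 - j6.249 V
Step 2 — Sum components: V_total = 78.4 - j86.94 V.
Step 3 — Convert to polar: |V_total| = 117.1 V, ∠V_total = -48.0°.

V_total = 117.1∠-48.0° V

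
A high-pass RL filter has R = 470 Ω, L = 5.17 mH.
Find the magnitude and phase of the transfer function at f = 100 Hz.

Step 1 — Angular frequency: ω = 2π·100 = 628.3 rad/s.
Step 2 — Transfer function: H(jω) = jωL/(R + jωL).
Step 3 — Numerator jωL = j·3.248; denominator R + jωL = 470 + j3.248.
Step 4 — H = 4.777e-05 + j0.006911.
Step 5 — Magnitude: |H| = 0.006911 (-43.2 dB); phase: φ = 89.6°.

|H| = 0.006911 (-43.2 dB), φ = 89.6°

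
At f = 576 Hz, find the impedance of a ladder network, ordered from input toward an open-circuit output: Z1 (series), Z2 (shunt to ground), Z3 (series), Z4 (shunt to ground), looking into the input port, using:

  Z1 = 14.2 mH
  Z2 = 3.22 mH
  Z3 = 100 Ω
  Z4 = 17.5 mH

Step 1 — Angular frequency: ω = 2π·f = 2π·576 = 3619 rad/s.
Step 2 — Component impedances:
  Z1: Z = jωL = j·3619·0.0142 = 0 + j51.39 Ω
  Z2: Z = jωL = j·3619·0.00322 = 0 + j11.65 Ω
  Z3: Z = R = 100 Ω
  Z4: Z = jωL = j·3619·0.0175 = 0 + j63.33 Ω
Step 3 — Ladder network (open output): work backward from the far end, alternating series and parallel combinations. Z_in = 0.8693 + j62.39 Ω = 62.4∠89.2° Ω.

Z = 0.8693 + j62.39 Ω = 62.4∠89.2° Ω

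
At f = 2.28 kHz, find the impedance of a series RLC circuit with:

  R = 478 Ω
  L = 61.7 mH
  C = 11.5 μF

Step 1 — Angular frequency: ω = 2π·f = 2π·2280 = 1.433e+04 rad/s.
Step 2 — Component impedances:
  R: Z = R = 478 Ω
  L: Z = jωL = j·1.433e+04·0.0617 = 0 + j883.9 Ω
  C: Z = 1/(jωC) = -j/(ω·C) = 0 - j6.07 Ω
Step 3 — Series combination: Z_total = R + L + C = 478 + j877.8 Ω = 999.5∠61.4° Ω.

Z = 478 + j877.8 Ω = 999.5∠61.4° Ω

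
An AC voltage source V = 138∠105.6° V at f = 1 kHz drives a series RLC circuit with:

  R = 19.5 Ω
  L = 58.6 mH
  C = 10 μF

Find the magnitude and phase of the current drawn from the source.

Step 1 — Angular frequency: ω = 2π·f = 2π·1000 = 6283 rad/s.
Step 2 — Component impedances:
  R: Z = R = 19.5 Ω
  L: Z = jωL = j·6283·0.0586 = 0 + j368.2 Ω
  C: Z = 1/(jωC) = -j/(ω·C) = 0 - j15.92 Ω
Step 3 — Series combination: Z_total = R + L + C = 19.5 + j352.3 Ω = 352.8∠86.8° Ω.
Step 4 — Source phasor: V = 138∠105.6° V = -37.11 + j132.9 V.
Step 5 — Ohm's law: I = V / Z_total = (-37.11 + j132.9) / (19.5 + j352.3) = 0.3703 + j0.1258 A.
Step 6 — Convert to polar: |I| = 0.3911 A, ∠I = 18.8°.

I = 0.3911∠18.8° A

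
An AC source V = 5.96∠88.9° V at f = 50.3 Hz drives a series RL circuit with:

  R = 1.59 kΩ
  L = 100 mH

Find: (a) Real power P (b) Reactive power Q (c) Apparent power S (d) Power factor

Step 1 — Angular frequency: ω = 2π·f = 2π·50.3 = 316 rad/s.
Step 2 — Component impedances:
  R: Z = R = 1590 Ω
  L: Z = jωL = j·316·0.1 = 0 + j31.6 Ω
Step 3 — Series combination: Z_total = R + L = 1590 + j31.6 Ω = 1590∠1.1° Ω.
Step 4 — Source phasor: V = 5.96∠88.9° V = 0.1144 + j5.959 V.
Step 5 — Current: I = V / Z = 0.0001464 + j0.003745 A = 0.003748∠87.8° A.
Step 6 — Complex power: S = V·I* = 0.02233 + j0.0004439 VA.
Step 7 — Real power: P = Re(S) = 0.02233 W.
Step 8 — Reactive power: Q = Im(S) = 0.0004439 VAR.
Step 9 — Apparent power: |S| = 0.02234 VA.
Step 10 — Power factor: PF = P/|S| = 0.9998 (lagging).

(a) P = 0.02233 W  (b) Q = 0.0004439 VAR  (c) S = 0.02234 VA  (d) PF = 0.9998 (lagging)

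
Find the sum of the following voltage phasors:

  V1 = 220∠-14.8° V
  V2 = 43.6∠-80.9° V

Step 1 — Convert each phasor to rectangular form:
  V1 = 220·(cos(-14.8°) + j·sin(-14.8°)) = 212.7 - j56.2 V
  V2 = 43.6·(cos(-80.9°) + j·sin(-80.9°)) = 6.896 - j43.05 V
Step 2 — Sum components: V_total = 219.6 - j99.25 V.
Step 3 — Convert to polar: |V_total| = 241 V, ∠V_total = -24.3°.

V_total = 241∠-24.3° V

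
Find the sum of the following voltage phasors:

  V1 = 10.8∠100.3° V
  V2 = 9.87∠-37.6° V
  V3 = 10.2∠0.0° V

Step 1 — Convert each phasor to rectangular form:
  V1 = 10.8·(cos(100.3°) + j·sin(100.3°)) = -1.931 + j10.63 V
  V2 = 9.87·(cos(-37.6°) + j·sin(-37.6°)) = 7.82 - j6.022 V
  V3 = 10.2·(cos(0.0°) + j·sin(0.0°)) = 10.2 V
Step 2 — Sum components: V_total = 16.09 + j4.604 V.
Step 3 — Convert to polar: |V_total| = 16.73 V, ∠V_total = 16.0°.

V_total = 16.73∠16.0° V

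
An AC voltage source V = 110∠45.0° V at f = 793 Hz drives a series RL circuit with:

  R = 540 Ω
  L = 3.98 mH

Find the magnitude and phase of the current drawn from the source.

Step 1 — Angular frequency: ω = 2π·f = 2π·793 = 4983 rad/s.
Step 2 — Component impedances:
  R: Z = R = 540 Ω
  L: Z = jωL = j·4983·0.00398 = 0 + j19.83 Ω
Step 3 — Series combination: Z_total = R + L = 540 + j19.83 Ω = 540.4∠2.1° Ω.
Step 4 — Source phasor: V = 110∠45.0° V = 77.78 + j77.78 V.
Step 5 — Ohm's law: I = V / Z_total = (77.78 + j77.78) / (540 + j19.83) = 0.1491 + j0.1386 A.
Step 6 — Convert to polar: |I| = 0.2036 A, ∠I = 42.9°.

I = 0.2036∠42.9° A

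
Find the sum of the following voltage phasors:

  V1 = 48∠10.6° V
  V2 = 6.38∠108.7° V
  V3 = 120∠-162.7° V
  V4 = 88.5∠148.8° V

Step 1 — Convert each phasor to rectangular form:
  V1 = 48·(cos(10.6°) + j·sin(10.6°)) = 47.18 + j8.83 V
  V2 = 6.38·(cos(108.7°) + j·sin(108.7°)) = -2.046 + j6.043 V
  V3 = 120·(cos(-162.7°) + j·sin(-162.7°)) = -114.6 - j35.68 V
  V4 = 88.5·(cos(148.8°) + j·sin(148.8°)) = -75.7 + j45.85 V
Step 2 — Sum components: V_total = -145.1 + j25.03 V.
Step 3 — Convert to polar: |V_total| = 147.3 V, ∠V_total = 170.2°.

V_total = 147.3∠170.2° V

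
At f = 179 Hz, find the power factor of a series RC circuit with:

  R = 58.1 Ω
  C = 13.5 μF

Step 1 — Angular frequency: ω = 2π·f = 2π·179 = 1125 rad/s.
Step 2 — Component impedances:
  R: Z = R = 58.1 Ω
  C: Z = 1/(jωC) = -j/(ω·C) = 0 - j65.86 Ω
Step 3 — Series combination: Z_total = R + C = 58.1 - j65.86 Ω = 87.83∠-48.6° Ω.
Step 4 — Power factor: PF = cos(φ) = Re(Z)/|Z| = 58.1/87.83 = 0.6615.
Step 5 — Type: Im(Z) = -65.86 ⇒ leading (phase φ = -48.6°).

PF = 0.6615 (leading, φ = -48.6°)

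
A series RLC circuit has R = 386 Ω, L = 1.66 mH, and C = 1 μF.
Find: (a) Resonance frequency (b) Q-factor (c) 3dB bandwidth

Step 1 — Resonance condition Im(Z)=0 gives ω₀ = 1/√(LC).
Step 2 — ω₀ = 1/√(0.00166·1e-06) = 2.454e+04 rad/s.
Step 3 — f₀ = ω₀/(2π) = 3906 Hz.
Step 4 — Series Q: Q = ω₀L/R = 2.454e+04·0.00166/386 = 0.1056.
Step 5 — 3dB bandwidth: Δω = ω₀/Q = 2.325e+05 rad/s; BW = Δω/(2π) = 3.701e+04 Hz.

(a) f₀ = 3906 Hz  (b) Q = 0.1056  (c) BW = 3.701e+04 Hz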